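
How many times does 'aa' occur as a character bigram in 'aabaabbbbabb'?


Scanning 'aabaabbbbabb' for bigram 'aa':
  Position 0: 'aa' -> MATCH
  Position 1: 'ab' -> no
  Position 2: 'ba' -> no
  Position 3: 'aa' -> MATCH
  Position 4: 'ab' -> no
  Position 5: 'bb' -> no
  Position 6: 'bb' -> no
  Position 7: 'bb' -> no
  Position 8: 'ba' -> no
  Position 9: 'ab' -> no
  Position 10: 'bb' -> no
Total matches: 2

2


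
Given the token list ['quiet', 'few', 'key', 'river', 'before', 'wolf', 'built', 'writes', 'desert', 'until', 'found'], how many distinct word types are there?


Listing all tokens and tracking unique types:
  Token 1: 'quiet' -> NEW (unique so far: 1)
  Token 2: 'few' -> NEW (unique so far: 2)
  Token 3: 'key' -> NEW (unique so far: 3)
  Token 4: 'river' -> NEW (unique so far: 4)
  Token 5: 'before' -> NEW (unique so far: 5)
  Token 6: 'wolf' -> NEW (unique so far: 6)
  Token 7: 'built' -> NEW (unique so far: 7)
  Token 8: 'writes' -> NEW (unique so far: 8)
  Token 9: 'desert' -> NEW (unique so far: 9)
  Token 10: 'until' -> NEW (unique so far: 10)
  Token 11: 'found' -> NEW (unique so far: 11)
Unique types: ('before', 'built', 'desert', 'few', 'found', 'key', 'quiet', 'river', 'until', 'wolf', 'writes')
Vocabulary size: 11

11


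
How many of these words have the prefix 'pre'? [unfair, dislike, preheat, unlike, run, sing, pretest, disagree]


Checking each word for prefix 'pre':
  'unfair' -> no (count: 0)
  'dislike' -> no (count: 0)
  'preheat' -> YES, starts with 'pre' (count: 1)
  'unlike' -> no (count: 1)
  'run' -> no (count: 1)
  'sing' -> no (count: 1)
  'pretest' -> YES, starts with 'pre' (count: 2)
  'disagree' -> no (count: 2)
Total with prefix 'pre': 2

2


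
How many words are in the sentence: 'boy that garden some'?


Counting words by splitting on spaces:
  Word 1: 'boy'
  Word 2: 'that'
  Word 3: 'garden'
  Word 4: 'some'
Total words: 4

4


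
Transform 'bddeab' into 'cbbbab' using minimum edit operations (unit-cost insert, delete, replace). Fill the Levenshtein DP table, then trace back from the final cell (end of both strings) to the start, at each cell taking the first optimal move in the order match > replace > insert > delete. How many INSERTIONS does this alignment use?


Edit distance = 4. Backtracking from cell (6, 6) with preference match > replace > insert > delete,
then listing the resulting alignment 'bddeab' -> 'cbbbab' left to right:
  Step 1: replace b->c
  Step 2: replace d->b
  Step 3: replace d->b
  Step 4: replace e->b
  Step 5: keep 'a'
  Step 6: keep 'b'
Total insertions: 0

0


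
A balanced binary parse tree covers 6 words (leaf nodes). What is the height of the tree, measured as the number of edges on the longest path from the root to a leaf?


In a balanced binary tree with n leaves the deepest leaf is ceil(log2(n)) edges below the root.
log2(6) = 2.5850
ceil(2.5850) = 3
height (edges) = 3

3


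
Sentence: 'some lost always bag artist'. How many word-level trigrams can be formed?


Word trigrams from [5] words:
  Trigram 1: (some lost always)
  Trigram 2: (lost always bag)
  Trigram 3: (always bag artist)
Total word trigrams: 5 - 2 = 3

3


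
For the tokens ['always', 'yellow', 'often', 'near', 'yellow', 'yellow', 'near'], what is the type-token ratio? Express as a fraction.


Tokens: 7
Unique types: ('always', 'near', 'often', 'yellow') = 4
TTR = 4/7
Already in lowest terms.

4/7


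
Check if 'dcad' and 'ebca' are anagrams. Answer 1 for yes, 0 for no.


Sort characters of 'dcad': 'acdd'
Sort characters of 'ebca': 'abce'
Sorted forms differ -> they are NOT anagrams
Result: 0

0


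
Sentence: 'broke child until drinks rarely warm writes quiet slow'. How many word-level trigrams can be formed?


Word trigrams from [9] words:
  Trigram 1: (broke child until)
  Trigram 2: (child until drinks)
  Trigram 3: (until drinks rarely)
  Trigram 4: (drinks rarely warm)
  Trigram 5: (rarely warm writes)
  Trigram 6: (warm writes quiet)
  Trigram 7: (writes quiet slow)
Total word trigrams: 9 - 2 = 7

7


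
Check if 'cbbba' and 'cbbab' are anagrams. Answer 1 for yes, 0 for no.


Sort characters of 'cbbba': 'abbbc'
Sort characters of 'cbbab': 'abbbc'
Sorted forms match -> they ARE anagrams
Result: 1

1


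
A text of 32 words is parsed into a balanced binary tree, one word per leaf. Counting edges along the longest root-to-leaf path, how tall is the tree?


In a balanced binary tree with n leaves the deepest leaf is ceil(log2(n)) edges below the root.
log2(32) = 5.0000
ceil(5.0000) = 5
height (edges) = 5

5


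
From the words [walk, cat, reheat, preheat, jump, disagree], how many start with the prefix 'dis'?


Checking each word for prefix 'dis':
  'walk' -> no (count: 0)
  'cat' -> no (count: 0)
  'reheat' -> no (count: 0)
  'preheat' -> no (count: 0)
  'jump' -> no (count: 0)
  'disagree' -> YES, starts with 'dis' (count: 1)
Total with prefix 'dis': 1

1


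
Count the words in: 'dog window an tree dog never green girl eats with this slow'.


Counting words by splitting on spaces:
  Word 1: 'dog'
  Word 2: 'window'
  Word 3: 'an'
  Word 4: 'tree'
  Word 5: 'dog'
  Word 6: 'never'
  Word 7: 'green'
  Word 8: 'girl'
  Word 9: 'eats'
  Word 10: 'with'
  Word 11: 'this'
  Word 12: 'slow'
Total words: 12

12


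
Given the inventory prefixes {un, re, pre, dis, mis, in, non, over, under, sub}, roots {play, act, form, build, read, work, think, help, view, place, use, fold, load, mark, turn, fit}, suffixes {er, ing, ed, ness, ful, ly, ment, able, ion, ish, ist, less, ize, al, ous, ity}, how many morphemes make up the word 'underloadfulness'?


Segmenting 'underloadfulness' against the inventory:
  'under' -> prefix (morpheme 1)
  'load' -> root (morpheme 2)
  'ful' -> suffix (morpheme 3)
  'ness' -> suffix (morpheme 4)
Total morphemes: 4

4


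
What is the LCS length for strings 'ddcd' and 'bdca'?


DP table for LCS of 'ddcd' and 'bdca':
       b  d  c  a
    0  0  0  0  0
  d 0  0  1  1  1
  d 0  0  1  1  1
  c 0  0  1  2  2
  d 0  0  1  2  2
LCS: 'dc'
LCS length = 2

2


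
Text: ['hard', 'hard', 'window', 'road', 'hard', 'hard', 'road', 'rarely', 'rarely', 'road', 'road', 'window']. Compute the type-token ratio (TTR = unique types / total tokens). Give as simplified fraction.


Tokens: 12
Unique types: ('hard', 'rarely', 'road', 'window') = 4
TTR = 4/12
Simplify: divide both by 4 -> 1/3
TTR = 1/3

1/3


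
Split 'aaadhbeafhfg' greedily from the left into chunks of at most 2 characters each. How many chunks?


'aaadhbeafhfg' has 12 characters.
Chunking with max size 2:
  Chunk 1: 'aa' (positions 0-1)
  Chunk 2: 'ad' (positions 2-3)
  Chunk 3: 'hb' (positions 4-5)
  Chunk 4: 'ea' (positions 6-7)
  Chunk 5: 'fh' (positions 8-9)
  Chunk 6: 'fg' (positions 10-11)
Total chunks: ceil(12 / 2) = 6

6


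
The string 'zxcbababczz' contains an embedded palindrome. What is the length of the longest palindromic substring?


Scanning 'zxcbababczz' for palindromic substrings.
Substring at positions 2-8: 'cbababc'.
Check: reverse('cbababc') = 'cbababc' -> palindrome confirmed.
Neighbouring characters ('x' / 'z') break symmetry, so it cannot extend further.
No longer palindromic substring exists; longest length = 7

7


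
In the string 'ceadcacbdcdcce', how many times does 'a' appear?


Scanning 'ceadcacbdcdcce' for 'a':
  Position 2: 'a' -> MATCH (count: 1)
  Position 5: 'a' -> MATCH (count: 2)
Total occurrences of 'a': 2

2


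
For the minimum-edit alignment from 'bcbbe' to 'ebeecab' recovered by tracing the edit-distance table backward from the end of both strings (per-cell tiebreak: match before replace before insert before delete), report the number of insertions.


Edit distance = 5. Backtracking from cell (5, 7) with preference match > replace > insert > delete,
then listing the resulting alignment 'bcbbe' -> 'ebeecab' left to right:
  Step 1: insert 'e' [insertion #1]
  Step 2: keep 'b'
  Step 3: insert 'e' [insertion #2]
  Step 4: insert 'e' [insertion #3]
  Step 5: keep 'c'
  Step 6: replace b->a
  Step 7: keep 'b'
  Step 8: delete 'e'
Total insertions: 3

3


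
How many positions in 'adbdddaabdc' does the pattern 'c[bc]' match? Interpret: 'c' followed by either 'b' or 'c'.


Pattern: c[bc] means 'c' followed by either 'b' or 'c'.
Scanning 'adbdddaabdc' position-by-position:
  Pos 0: window 'ad' -> no
  Pos 1: window 'db' -> no
  Pos 2: window 'bd' -> no
  Pos 3: window 'dd' -> no
  Pos 4: window 'dd' -> no
  Pos 5: window 'da' -> no
  Pos 6: window 'aa' -> no
  Pos 7: window 'ab' -> no
  Pos 8: window 'bd' -> no
  Pos 9: window 'dc' -> no
  Pos 10: window 'c' -> no
Total matches: 0

0


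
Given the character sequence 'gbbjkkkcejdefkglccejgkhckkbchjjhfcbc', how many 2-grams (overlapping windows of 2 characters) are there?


String 'gbbjkkkcejdefkglccejgkhckkbchjjhfcbc' has length L = 36.
Number of overlapping n-grams = L - n + 1
Substituting: 36 - 2 + 1 = 35

35


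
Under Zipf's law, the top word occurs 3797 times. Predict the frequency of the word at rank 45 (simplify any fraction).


Zipf's law: freq(rank) = f1 / rank
f1 = 3797, rank = 45
freq = 3797 / 45
GCD(3797, 45) = 1
Simplified: 3797/45

3797/45


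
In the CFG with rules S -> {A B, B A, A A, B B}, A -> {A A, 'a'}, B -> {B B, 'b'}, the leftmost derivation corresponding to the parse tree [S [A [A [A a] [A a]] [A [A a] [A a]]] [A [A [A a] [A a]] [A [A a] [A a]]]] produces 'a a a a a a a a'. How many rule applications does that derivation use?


Every bracketed nonterminal node [X ...] in the tree is produced by exactly one rule application.
Reading the tree off as a leftmost derivation:
  Step 1: S  =>  A A   (applied S -> A A)
  Step 2: A A  =>  A A A   (applied A -> A A)
  Step 3: A A A  =>  A A A A   (applied A -> A A)
  Step 4: A A A A  =>  a A A A   (applied A -> a)
  Step 5: a A A A  =>  a a A A   (applied A -> a)
  Step 6: a a A A  =>  a a A A A   (applied A -> A A)
  Step 7: a a A A A  =>  a a a A A   (applied A -> a)
  Step 8: a a a A A  =>  a a a a A   (applied A -> a)
  Step 9: a a a a A  =>  a a a a A A   (applied A -> A A)
  Step 10: a a a a A A  =>  a a a a A A A   (applied A -> A A)
  Step 11: a a a a A A A  =>  a a a a a A A   (applied A -> a)
  Step 12: a a a a a A A  =>  a a a a a a A   (applied A -> a)
  Step 13: a a a a a a A  =>  a a a a a a A A   (applied A -> A A)
  Step 14: a a a a a a A A  =>  a a a a a a a A   (applied A -> a)
  Step 15: a a a a a a a A  =>  a a a a a a a a   (applied A -> a)
Final yield: a a a a a a a a
Total rewrite steps: 15

15


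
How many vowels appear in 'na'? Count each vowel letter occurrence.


Scanning each character of 'na':
  Position 1: 'n' -> consonant (running count: 0)
  Position 2: 'a' -> vowel (running count: 1)
Total vowels: 1

1


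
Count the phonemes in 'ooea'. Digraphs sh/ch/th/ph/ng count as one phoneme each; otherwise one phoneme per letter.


Parsing 'ooea' greedily, digraphs first:
  'o' -> vowel phoneme (phonemes so far: 1)
  'o' -> vowel phoneme (phonemes so far: 2)
  'e' -> vowel phoneme (phonemes so far: 3)
  'a' -> vowel phoneme (phonemes so far: 4)
Total phonemes: 4

4


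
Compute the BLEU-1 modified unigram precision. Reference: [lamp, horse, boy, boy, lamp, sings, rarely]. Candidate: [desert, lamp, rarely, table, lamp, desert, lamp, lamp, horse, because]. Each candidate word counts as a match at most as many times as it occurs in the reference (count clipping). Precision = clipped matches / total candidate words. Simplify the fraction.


Reference word counts: {'boy': 2, 'horse': 1, 'lamp': 2, 'rarely': 1, 'sings': 1}
Checking each candidate word (with clipping):
  'desert' -> not in reference -> no match (matches: 0)
  'lamp' -> in reference (ref count 2, used 1/2) -> match (matches: 1)
  'rarely' -> in reference (ref count 1, used 1/1) -> match (matches: 2)
  'table' -> not in reference -> no match (matches: 2)
  'lamp' -> in reference (ref count 2, used 2/2) -> match (matches: 3)
  'desert' -> not in reference -> no match (matches: 3)
  'lamp' -> ref count 2 already used up (2/2) -> clipped, no match (matches: 3)
  'lamp' -> ref count 2 already used up (2/2) -> clipped, no match (matches: 3)
  'horse' -> in reference (ref count 1, used 1/1) -> match (matches: 4)
  'because' -> not in reference -> no match (matches: 4)
Clipped matches: 4, Candidate length: 10
Precision = 4/10 = 2/5

2/5


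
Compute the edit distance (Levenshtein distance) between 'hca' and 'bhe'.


Building DP table for s1='hca' (len 3) and s2='bhe' (len 3):
       b  h  e
    0  1  2  3
  h 1  1  1  2
  c 2  2  2  2
  a 3  3  3  3
Edit distance = dp[3][3] = 3

3


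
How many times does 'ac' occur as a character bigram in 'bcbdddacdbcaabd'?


Scanning 'bcbdddacdbcaabd' for bigram 'ac':
  Position 0: 'bc' -> no
  Position 1: 'cb' -> no
  Position 2: 'bd' -> no
  Position 3: 'dd' -> no
  Position 4: 'dd' -> no
  Position 5: 'da' -> no
  Position 6: 'ac' -> MATCH
  Position 7: 'cd' -> no
  Position 8: 'db' -> no
  Position 9: 'bc' -> no
  Position 10: 'ca' -> no
  Position 11: 'aa' -> no
  Position 12: 'ab' -> no
  Position 13: 'bd' -> no
Total matches: 1

1


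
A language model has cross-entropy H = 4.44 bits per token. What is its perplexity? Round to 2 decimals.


Perplexity formula: PP = 2^H
H = 4.44
PP = 2^4.44
Decompose: 2^4.44 = 2^4 * 2^0.44
2^4 = 16, 2^0.44 ~ 1.3566043
PP ~ 16 * 1.3566043 = 21.7056688
Rounded to 2 decimals: 21.71

21.71


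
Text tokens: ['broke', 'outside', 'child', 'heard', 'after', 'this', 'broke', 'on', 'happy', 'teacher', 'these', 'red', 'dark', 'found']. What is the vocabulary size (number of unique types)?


Listing all tokens and tracking unique types:
  Token 1: 'broke' -> NEW (unique so far: 1)
  Token 2: 'outside' -> NEW (unique so far: 2)
  Token 3: 'child' -> NEW (unique so far: 3)
  Token 4: 'heard' -> NEW (unique so far: 4)
  Token 5: 'after' -> NEW (unique so far: 5)
  Token 6: 'this' -> NEW (unique so far: 6)
  Token 7: 'broke' -> duplicate (unique so far: 6)
  Token 8: 'on' -> NEW (unique so far: 7)
  Token 9: 'happy' -> NEW (unique so far: 8)
  Token 10: 'teacher' -> NEW (unique so far: 9)
  Token 11: 'these' -> NEW (unique so far: 10)
  Token 12: 'red' -> NEW (unique so far: 11)
  Token 13: 'dark' -> NEW (unique so far: 12)
  Token 14: 'found' -> NEW (unique so far: 13)
Unique types: ('after', 'broke', 'child', 'dark', 'found', 'happy', 'heard', 'on', 'outside', 'red', 'teacher', 'these', 'this')
Vocabulary size: 13

13


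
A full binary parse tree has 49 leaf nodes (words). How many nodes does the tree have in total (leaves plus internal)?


Leaf nodes (terminals): 49
Internal nodes = n - 1 = 49 - 1 = 48
Total = leaves + internal = 49 + 48 = 97

97


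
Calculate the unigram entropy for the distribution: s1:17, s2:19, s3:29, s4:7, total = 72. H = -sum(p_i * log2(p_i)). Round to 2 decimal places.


Computing entropy H = -sum(p_i * log2(p_i)):
  s1: p = 17/72 = 0.2361, -p*log2(p) = 0.4917
  s2: p = 19/72 = 0.2639, -p*log2(p) = 0.5072
  s3: p = 29/72 = 0.4028, -p*log2(p) = 0.5284
  s4: p = 7/72 = 0.0972, -p*log2(p) = 0.3269
H = sum of terms = 1.8542
Rounded to 2 decimals: 1.85

1.85


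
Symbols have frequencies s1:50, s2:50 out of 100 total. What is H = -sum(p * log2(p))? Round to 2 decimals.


Computing entropy H = -sum(p_i * log2(p_i)):
  s1: p = 50/100 = 0.5000, -p*log2(p) = 0.5000
  s2: p = 50/100 = 0.5000, -p*log2(p) = 0.5000
H = sum of terms = 1.0000
Rounded to 2 decimals: 1.00

1.00


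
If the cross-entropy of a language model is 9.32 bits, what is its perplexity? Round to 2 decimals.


Perplexity formula: PP = 2^H
H = 9.32
PP = 2^9.32
Decompose: 2^9.32 = 2^9 * 2^0.32
2^9 = 512, 2^0.32 ~ 1.2483305
PP ~ 512 * 1.2483305 = 639.1452160
Rounded to 2 decimals: 639.15

639.15


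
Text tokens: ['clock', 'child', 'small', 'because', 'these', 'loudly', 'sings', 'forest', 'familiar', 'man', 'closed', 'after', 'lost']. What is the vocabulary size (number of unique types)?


Listing all tokens and tracking unique types:
  Token 1: 'clock' -> NEW (unique so far: 1)
  Token 2: 'child' -> NEW (unique so far: 2)
  Token 3: 'small' -> NEW (unique so far: 3)
  Token 4: 'because' -> NEW (unique so far: 4)
  Token 5: 'these' -> NEW (unique so far: 5)
  Token 6: 'loudly' -> NEW (unique so far: 6)
  Token 7: 'sings' -> NEW (unique so far: 7)
  Token 8: 'forest' -> NEW (unique so far: 8)
  Token 9: 'familiar' -> NEW (unique so far: 9)
  Token 10: 'man' -> NEW (unique so far: 10)
  Token 11: 'closed' -> NEW (unique so far: 11)
  Token 12: 'after' -> NEW (unique so far: 12)
  Token 13: 'lost' -> NEW (unique so far: 13)
Unique types: ('after', 'because', 'child', 'clock', 'closed', 'familiar', 'forest', 'lost', 'loudly', 'man', 'sings', 'small', 'these')
Vocabulary size: 13

13


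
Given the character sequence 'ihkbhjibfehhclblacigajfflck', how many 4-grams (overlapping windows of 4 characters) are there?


String 'ihkbhjibfehhclblacigajfflck' has length L = 27.
Number of overlapping n-grams = L - n + 1
Substituting: 27 - 4 + 1 = 24

24


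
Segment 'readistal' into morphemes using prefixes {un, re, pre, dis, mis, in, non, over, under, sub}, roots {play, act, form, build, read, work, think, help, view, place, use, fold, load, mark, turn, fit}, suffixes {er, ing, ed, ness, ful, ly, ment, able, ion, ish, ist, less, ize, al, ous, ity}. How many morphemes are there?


Segmenting 'readistal' against the inventory:
  'read' -> root (morpheme 1)
  'ist' -> suffix (morpheme 2)
  'al' -> suffix (morpheme 3)
Total morphemes: 3

3


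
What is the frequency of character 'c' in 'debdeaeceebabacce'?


Scanning 'debdeaeceebabacce' for 'c':
  Position 7: 'c' -> MATCH (count: 1)
  Position 14: 'c' -> MATCH (count: 2)
  Position 15: 'c' -> MATCH (count: 3)
Total occurrences of 'c': 3

3


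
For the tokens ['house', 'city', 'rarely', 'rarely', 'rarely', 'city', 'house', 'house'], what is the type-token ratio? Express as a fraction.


Tokens: 8
Unique types: ('city', 'house', 'rarely') = 3
TTR = 3/8
Already in lowest terms.

3/8


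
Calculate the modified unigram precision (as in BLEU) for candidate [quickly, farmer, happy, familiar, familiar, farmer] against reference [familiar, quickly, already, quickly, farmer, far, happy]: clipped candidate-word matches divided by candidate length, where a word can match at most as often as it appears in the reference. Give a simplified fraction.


Reference word counts: {'already': 1, 'familiar': 1, 'far': 1, 'farmer': 1, 'happy': 1, 'quickly': 2}
Checking each candidate word (with clipping):
  'quickly' -> in reference (ref count 2, used 1/2) -> match (matches: 1)
  'farmer' -> in reference (ref count 1, used 1/1) -> match (matches: 2)
  'happy' -> in reference (ref count 1, used 1/1) -> match (matches: 3)
  'familiar' -> in reference (ref count 1, used 1/1) -> match (matches: 4)
  'familiar' -> ref count 1 already used up (1/1) -> clipped, no match (matches: 4)
  'farmer' -> ref count 1 already used up (1/1) -> clipped, no match (matches: 4)
Clipped matches: 4, Candidate length: 6
Precision = 4/6 = 2/3

2/3


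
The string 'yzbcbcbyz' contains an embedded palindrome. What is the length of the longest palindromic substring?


Scanning 'yzbcbcbyz' for palindromic substrings.
Substring at positions 2-6: 'bcbcb'.
Check: reverse('bcbcb') = 'bcbcb' -> palindrome confirmed.
Neighbouring characters ('z' / 'y') break symmetry, so it cannot extend further.
No longer palindromic substring exists; longest length = 5

5


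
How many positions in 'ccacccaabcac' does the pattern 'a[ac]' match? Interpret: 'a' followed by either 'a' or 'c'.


Pattern: a[ac] means 'a' followed by either 'a' or 'c'.
Scanning 'ccacccaabcac' position-by-position:
  Pos 0: window 'cc' -> no
  Pos 1: window 'ca' -> no
  Pos 2: window 'ac' -> MATCH
  Pos 3: window 'cc' -> no
  Pos 4: window 'cc' -> no
  Pos 5: window 'ca' -> no
  Pos 6: window 'aa' -> MATCH
  Pos 7: window 'ab' -> no
  Pos 8: window 'bc' -> no
  Pos 9: window 'ca' -> no
  Pos 10: window 'ac' -> MATCH
  Pos 11: window 'c' -> no
Total matches: 3

3


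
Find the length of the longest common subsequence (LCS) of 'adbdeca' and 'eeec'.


DP table for LCS of 'adbdeca' and 'eeec':
       e  e  e  c
    0  0  0  0  0
  a 0  0  0  0  0
  d 0  0  0  0  0
  b 0  0  0  0  0
  d 0  0  0  0  0
  e 0  1  1  1  1
  c 0  1  1  1  2
  a 0  1  1  1  2
LCS: 'ec'
LCS length = 2

2


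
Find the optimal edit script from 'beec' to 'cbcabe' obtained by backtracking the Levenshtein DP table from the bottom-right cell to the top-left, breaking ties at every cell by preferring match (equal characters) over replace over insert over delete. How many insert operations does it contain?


Edit distance = 5. Backtracking from cell (4, 6) with preference match > replace > insert > delete,
then listing the resulting alignment 'beec' -> 'cbcabe' left to right:
  Step 1: insert 'c' [insertion #1]
  Step 2: keep 'b'
  Step 3: insert 'c' [insertion #2]
  Step 4: replace e->a
  Step 5: replace e->b
  Step 6: replace c->e
Total insertions: 2

2


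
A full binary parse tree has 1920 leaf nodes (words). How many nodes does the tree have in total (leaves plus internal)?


Leaf nodes (terminals): 1920
Internal nodes = n - 1 = 1920 - 1 = 1919
Total = leaves + internal = 1920 + 1919 = 3839

3839


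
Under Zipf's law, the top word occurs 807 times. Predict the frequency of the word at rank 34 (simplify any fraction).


Zipf's law: freq(rank) = f1 / rank
f1 = 807, rank = 34
freq = 807 / 34
GCD(807, 34) = 1
Simplified: 807/34

807/34


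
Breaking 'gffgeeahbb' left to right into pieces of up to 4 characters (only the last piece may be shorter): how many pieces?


'gffgeeahbb' has 10 characters.
Chunking with max size 4:
  Chunk 1: 'gffg' (positions 0-3)
  Chunk 2: 'eeah' (positions 4-7)
  Chunk 3: 'bb' (positions 8-9)
Total chunks: ceil(10 / 4) = 3

3


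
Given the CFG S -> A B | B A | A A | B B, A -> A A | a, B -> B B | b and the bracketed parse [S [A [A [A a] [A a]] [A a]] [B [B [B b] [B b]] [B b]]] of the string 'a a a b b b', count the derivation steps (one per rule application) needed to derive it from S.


Every bracketed nonterminal node [X ...] in the tree is produced by exactly one rule application.
Reading the tree off as a leftmost derivation:
  Step 1: S  =>  A B   (applied S -> A B)
  Step 2: A B  =>  A A B   (applied A -> A A)
  Step 3: A A B  =>  A A A B   (applied A -> A A)
  Step 4: A A A B  =>  a A A B   (applied A -> a)
  Step 5: a A A B  =>  a a A B   (applied A -> a)
  Step 6: a a A B  =>  a a a B   (applied A -> a)
  Step 7: a a a B  =>  a a a B B   (applied B -> B B)
  Step 8: a a a B B  =>  a a a B B B   (applied B -> B B)
  Step 9: a a a B B B  =>  a a a b B B   (applied B -> b)
  Step 10: a a a b B B  =>  a a a b b B   (applied B -> b)
  Step 11: a a a b b B  =>  a a a b b b   (applied B -> b)
Final yield: a a a b b b
Total rewrite steps: 11

11


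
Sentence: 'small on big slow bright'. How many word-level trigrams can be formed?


Word trigrams from [5] words:
  Trigram 1: (small on big)
  Trigram 2: (on big slow)
  Trigram 3: (big slow bright)
Total word trigrams: 5 - 2 = 3

3


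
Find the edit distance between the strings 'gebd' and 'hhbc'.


Building DP table for s1='gebd' (len 4) and s2='hhbc' (len 4):
       h  h  b  c
    0  1  2  3  4
  g 1  1  2  3  4
  e 2  2  2  3  4
  b 3  3  3  2  3
  d 4  4  4  3  3
Edit distance = dp[4][4] = 3

3


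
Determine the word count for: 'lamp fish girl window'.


Counting words by splitting on spaces:
  Word 1: 'lamp'
  Word 2: 'fish'
  Word 3: 'girl'
  Word 4: 'window'
Total words: 4

4


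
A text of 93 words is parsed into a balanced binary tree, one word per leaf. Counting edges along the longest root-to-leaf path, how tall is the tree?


In a balanced binary tree with n leaves the deepest leaf is ceil(log2(n)) edges below the root.
log2(93) = 6.5392
ceil(6.5392) = 7
height (edges) = 7

7


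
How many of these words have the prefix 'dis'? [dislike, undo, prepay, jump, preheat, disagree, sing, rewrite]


Checking each word for prefix 'dis':
  'dislike' -> YES, starts with 'dis' (count: 1)
  'undo' -> no (count: 1)
  'prepay' -> no (count: 1)
  'jump' -> no (count: 1)
  'preheat' -> no (count: 1)
  'disagree' -> YES, starts with 'dis' (count: 2)
  'sing' -> no (count: 2)
  'rewrite' -> no (count: 2)
Total with prefix 'dis': 2

2


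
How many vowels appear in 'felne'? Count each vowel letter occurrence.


Scanning each character of 'felne':
  Position 1: 'f' -> consonant (running count: 0)
  Position 2: 'e' -> vowel (running count: 1)
  Position 3: 'l' -> consonant (running count: 1)
  Position 4: 'n' -> consonant (running count: 1)
  Position 5: 'e' -> vowel (running count: 2)
Total vowels: 2

2


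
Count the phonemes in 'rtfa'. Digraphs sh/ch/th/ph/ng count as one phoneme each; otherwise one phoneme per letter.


Parsing 'rtfa' greedily, digraphs first:
  'r' -> consonant phoneme (phonemes so far: 1)
  't' -> consonant phoneme (phonemes so far: 2)
  'f' -> consonant phoneme (phonemes so far: 3)
  'a' -> vowel phoneme (phonemes so far: 4)
Total phonemes: 4

4


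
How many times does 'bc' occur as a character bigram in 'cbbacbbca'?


Scanning 'cbbacbbca' for bigram 'bc':
  Position 0: 'cb' -> no
  Position 1: 'bb' -> no
  Position 2: 'ba' -> no
  Position 3: 'ac' -> no
  Position 4: 'cb' -> no
  Position 5: 'bb' -> no
  Position 6: 'bc' -> MATCH
  Position 7: 'ca' -> no
Total matches: 1

1


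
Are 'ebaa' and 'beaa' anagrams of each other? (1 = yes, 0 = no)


Sort characters of 'ebaa': 'aabe'
Sort characters of 'beaa': 'aabe'
Sorted forms match -> they ARE anagrams
Result: 1

1


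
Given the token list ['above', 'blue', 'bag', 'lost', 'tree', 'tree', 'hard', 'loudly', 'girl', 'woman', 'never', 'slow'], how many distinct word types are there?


Listing all tokens and tracking unique types:
  Token 1: 'above' -> NEW (unique so far: 1)
  Token 2: 'blue' -> NEW (unique so far: 2)
  Token 3: 'bag' -> NEW (unique so far: 3)
  Token 4: 'lost' -> NEW (unique so far: 4)
  Token 5: 'tree' -> NEW (unique so far: 5)
  Token 6: 'tree' -> duplicate (unique so far: 5)
  Token 7: 'hard' -> NEW (unique so far: 6)
  Token 8: 'loudly' -> NEW (unique so far: 7)
  Token 9: 'girl' -> NEW (unique so far: 8)
  Token 10: 'woman' -> NEW (unique so far: 9)
  Token 11: 'never' -> NEW (unique so far: 10)
  Token 12: 'slow' -> NEW (unique so far: 11)
Unique types: ('above', 'bag', 'blue', 'girl', 'hard', 'lost', 'loudly', 'never', 'slow', 'tree', 'woman')
Vocabulary size: 11

11


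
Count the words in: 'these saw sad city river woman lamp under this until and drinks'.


Counting words by splitting on spaces:
  Word 1: 'these'
  Word 2: 'saw'
  Word 3: 'sad'
  Word 4: 'city'
  Word 5: 'river'
  Word 6: 'woman'
  Word 7: 'lamp'
  Word 8: 'under'
  Word 9: 'this'
  Word 10: 'until'
  Word 11: 'and'
  Word 12: 'drinks'
Total words: 12

12


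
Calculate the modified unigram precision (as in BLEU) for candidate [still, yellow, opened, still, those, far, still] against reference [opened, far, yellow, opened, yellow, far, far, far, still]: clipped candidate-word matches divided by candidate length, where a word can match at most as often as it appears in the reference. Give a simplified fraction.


Reference word counts: {'far': 4, 'opened': 2, 'still': 1, 'yellow': 2}
Checking each candidate word (with clipping):
  'still' -> in reference (ref count 1, used 1/1) -> match (matches: 1)
  'yellow' -> in reference (ref count 2, used 1/2) -> match (matches: 2)
  'opened' -> in reference (ref count 2, used 1/2) -> match (matches: 3)
  'still' -> ref count 1 already used up (1/1) -> clipped, no match (matches: 3)
  'those' -> not in reference -> no match (matches: 3)
  'far' -> in reference (ref count 4, used 1/4) -> match (matches: 4)
  'still' -> ref count 1 already used up (1/1) -> clipped, no match (matches: 4)
Clipped matches: 4, Candidate length: 7
Precision = 4/7

4/7


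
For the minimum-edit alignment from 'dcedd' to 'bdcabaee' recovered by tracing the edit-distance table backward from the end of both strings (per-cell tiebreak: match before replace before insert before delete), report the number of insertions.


Edit distance = 6. Backtracking from cell (5, 8) with preference match > replace > insert > delete,
then listing the resulting alignment 'dcedd' -> 'bdcabaee' left to right:
  Step 1: insert 'b' [insertion #1]
  Step 2: keep 'd'
  Step 3: keep 'c'
  Step 4: insert 'a' [insertion #2]
  Step 5: insert 'b' [insertion #3]
  Step 6: replace e->a
  Step 7: replace d->e
  Step 8: replace d->e
Total insertions: 3

3


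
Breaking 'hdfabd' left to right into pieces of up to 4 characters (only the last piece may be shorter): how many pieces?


'hdfabd' has 6 characters.
Chunking with max size 4:
  Chunk 1: 'hdfa' (positions 0-3)
  Chunk 2: 'bd' (positions 4-5)
Total chunks: ceil(6 / 4) = 2

2


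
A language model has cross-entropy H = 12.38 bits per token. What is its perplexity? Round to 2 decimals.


Perplexity formula: PP = 2^H
H = 12.38
PP = 2^12.38
Decompose: 2^12.38 = 2^12 * 2^0.38
2^12 = 4096, 2^0.38 ~ 1.3013419
PP ~ 4096 * 1.3013419 = 5330.2964224
Rounded to 2 decimals: 5330.30

5330.30


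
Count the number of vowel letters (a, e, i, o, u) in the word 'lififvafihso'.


Scanning each character of 'lififvafihso':
  Position 1: 'l' -> consonant (running count: 0)
  Position 2: 'i' -> vowel (running count: 1)
  Position 3: 'f' -> consonant (running count: 1)
  Position 4: 'i' -> vowel (running count: 2)
  Position 5: 'f' -> consonant (running count: 2)
  Position 6: 'v' -> consonant (running count: 2)
  Position 7: 'a' -> vowel (running count: 3)
  Position 8: 'f' -> consonant (running count: 3)
  Position 9: 'i' -> vowel (running count: 4)
  Position 10: 'h' -> consonant (running count: 4)
  Position 11: 's' -> consonant (running count: 4)
  Position 12: 'o' -> vowel (running count: 5)
Total vowels: 5

5


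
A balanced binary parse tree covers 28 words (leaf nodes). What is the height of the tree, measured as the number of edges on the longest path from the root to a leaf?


In a balanced binary tree with n leaves the deepest leaf is ceil(log2(n)) edges below the root.
log2(28) = 4.8074
ceil(4.8074) = 5
height (edges) = 5

5


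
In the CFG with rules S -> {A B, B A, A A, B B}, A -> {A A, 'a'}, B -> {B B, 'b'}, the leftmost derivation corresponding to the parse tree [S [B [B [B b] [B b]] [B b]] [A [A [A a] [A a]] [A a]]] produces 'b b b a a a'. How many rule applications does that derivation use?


Every bracketed nonterminal node [X ...] in the tree is produced by exactly one rule application.
Reading the tree off as a leftmost derivation:
  Step 1: S  =>  B A   (applied S -> B A)
  Step 2: B A  =>  B B A   (applied B -> B B)
  Step 3: B B A  =>  B B B A   (applied B -> B B)
  Step 4: B B B A  =>  b B B A   (applied B -> b)
  Step 5: b B B A  =>  b b B A   (applied B -> b)
  Step 6: b b B A  =>  b b b A   (applied B -> b)
  Step 7: b b b A  =>  b b b A A   (applied A -> A A)
  Step 8: b b b A A  =>  b b b A A A   (applied A -> A A)
  Step 9: b b b A A A  =>  b b b a A A   (applied A -> a)
  Step 10: b b b a A A  =>  b b b a a A   (applied A -> a)
  Step 11: b b b a a A  =>  b b b a a a   (applied A -> a)
Final yield: b b b a a a
Total rewrite steps: 11

11


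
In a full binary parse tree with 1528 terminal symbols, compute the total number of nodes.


Leaf nodes (terminals): 1528
Internal nodes = n - 1 = 1528 - 1 = 1527
Total = leaves + internal = 1528 + 1527 = 3055

3055


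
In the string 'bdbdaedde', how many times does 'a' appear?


Scanning 'bdbdaedde' for 'a':
  Position 4: 'a' -> MATCH (count: 1)
Total occurrences of 'a': 1

1


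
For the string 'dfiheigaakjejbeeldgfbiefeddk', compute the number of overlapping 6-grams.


String 'dfiheigaakjejbeeldgfbiefeddk' has length L = 28.
Number of overlapping n-grams = L - n + 1
Substituting: 28 - 6 + 1 = 23

23


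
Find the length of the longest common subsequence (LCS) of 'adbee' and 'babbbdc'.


DP table for LCS of 'adbee' and 'babbbdc':
       b  a  b  b  b  d  c
    0  0  0  0  0  0  0  0
  a 0  0  1  1  1  1  1  1
  d 0  0  1  1  1  1  2  2
  b 0  1  1  2  2  2  2  2
  e 0  1  1  2  2  2  2  2
  e 0  1  1  2  2  2  2  2
LCS: 'ad'
LCS length = 2

2


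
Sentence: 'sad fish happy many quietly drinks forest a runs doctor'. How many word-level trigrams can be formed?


Word trigrams from [10] words:
  Trigram 1: (sad fish happy)
  Trigram 2: (fish happy many)
  Trigram 3: (happy many quietly)
  Trigram 4: (many quietly drinks)
  Trigram 5: (quietly drinks forest)
  Trigram 6: (drinks forest a)
  Trigram 7: (forest a runs)
  Trigram 8: (a runs doctor)
Total word trigrams: 10 - 2 = 8

8


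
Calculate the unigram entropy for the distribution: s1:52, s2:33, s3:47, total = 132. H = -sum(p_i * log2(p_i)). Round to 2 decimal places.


Computing entropy H = -sum(p_i * log2(p_i)):
  s1: p = 52/132 = 0.3939, -p*log2(p) = 0.5294
  s2: p = 33/132 = 0.2500, -p*log2(p) = 0.5000
  s3: p = 47/132 = 0.3561, -p*log2(p) = 0.5305
H = sum of terms = 1.5599
Rounded to 2 decimals: 1.56

1.56


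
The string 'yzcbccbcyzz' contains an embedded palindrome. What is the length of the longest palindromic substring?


Scanning 'yzcbccbcyzz' for palindromic substrings.
Substring at positions 2-7: 'cbccbc'.
Check: reverse('cbccbc') = 'cbccbc' -> palindrome confirmed.
Neighbouring characters ('z' / 'y') break symmetry, so it cannot extend further.
No longer palindromic substring exists; longest length = 6

6


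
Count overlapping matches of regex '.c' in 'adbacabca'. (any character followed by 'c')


Pattern: .c means any character followed by 'c'.
Scanning 'adbacabca' position-by-position:
  Pos 0: window 'ad' -> no
  Pos 1: window 'db' -> no
  Pos 2: window 'ba' -> no
  Pos 3: window 'ac' -> MATCH
  Pos 4: window 'ca' -> no
  Pos 5: window 'ab' -> no
  Pos 6: window 'bc' -> MATCH
  Pos 7: window 'ca' -> no
  Pos 8: window 'a' -> no
Total matches: 2

2


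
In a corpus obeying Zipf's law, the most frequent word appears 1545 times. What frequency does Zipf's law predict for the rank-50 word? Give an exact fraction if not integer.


Zipf's law: freq(rank) = f1 / rank
f1 = 1545, rank = 50
freq = 1545 / 50
GCD(1545, 50) = 5
Simplified: 309/10

309/10


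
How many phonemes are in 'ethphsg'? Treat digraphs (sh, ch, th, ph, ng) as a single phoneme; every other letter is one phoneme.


Parsing 'ethphsg' greedily, digraphs first:
  'e' -> vowel phoneme (phonemes so far: 1)
  'th' -> digraph (1 consonant phoneme) (phonemes so far: 2)
  'ph' -> digraph (1 consonant phoneme) (phonemes so far: 3)
  's' -> consonant phoneme (phonemes so far: 4)
  'g' -> consonant phoneme (phonemes so far: 5)
Total phonemes: 5

5


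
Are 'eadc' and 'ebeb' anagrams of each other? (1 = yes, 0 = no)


Sort characters of 'eadc': 'acde'
Sort characters of 'ebeb': 'bbee'
Sorted forms differ -> they are NOT anagrams
Result: 0

0


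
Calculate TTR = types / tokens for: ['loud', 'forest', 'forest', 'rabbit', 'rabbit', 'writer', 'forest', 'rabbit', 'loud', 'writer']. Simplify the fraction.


Tokens: 10
Unique types: ('forest', 'loud', 'rabbit', 'writer') = 4
TTR = 4/10
Simplify: divide both by 2 -> 2/5
TTR = 2/5

2/5


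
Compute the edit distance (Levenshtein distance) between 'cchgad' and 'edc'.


Building DP table for s1='cchgad' (len 6) and s2='edc' (len 3):
       e  d  c
    0  1  2  3
  c 1  1  2  2
  c 2  2  2  2
  h 3  3  3  3
  g 4  4  4  4
  a 5  5  5  5
  d 6  6  5  6
Edit distance = dp[6][3] = 6

6


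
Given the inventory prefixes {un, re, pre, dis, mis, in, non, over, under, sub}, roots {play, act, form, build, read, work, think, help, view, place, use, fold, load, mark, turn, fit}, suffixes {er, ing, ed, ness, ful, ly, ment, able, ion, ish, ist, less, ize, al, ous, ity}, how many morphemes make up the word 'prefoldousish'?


Segmenting 'prefoldousish' against the inventory:
  'pre' -> prefix (morpheme 1)
  'fold' -> root (morpheme 2)
  'ous' -> suffix (morpheme 3)
  'ish' -> suffix (morpheme 4)
Total morphemes: 4

4


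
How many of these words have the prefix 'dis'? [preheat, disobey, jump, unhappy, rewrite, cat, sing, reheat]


Checking each word for prefix 'dis':
  'preheat' -> no (count: 0)
  'disobey' -> YES, starts with 'dis' (count: 1)
  'jump' -> no (count: 1)
  'unhappy' -> no (count: 1)
  'rewrite' -> no (count: 1)
  'cat' -> no (count: 1)
  'sing' -> no (count: 1)
  'reheat' -> no (count: 1)
Total with prefix 'dis': 1

1


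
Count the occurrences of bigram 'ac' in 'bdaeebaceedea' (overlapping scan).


Scanning 'bdaeebaceedea' for bigram 'ac':
  Position 0: 'bd' -> no
  Position 1: 'da' -> no
  Position 2: 'ae' -> no
  Position 3: 'ee' -> no
  Position 4: 'eb' -> no
  Position 5: 'ba' -> no
  Position 6: 'ac' -> MATCH
  Position 7: 'ce' -> no
  Position 8: 'ee' -> no
  Position 9: 'ed' -> no
  Position 10: 'de' -> no
  Position 11: 'ea' -> no
Total matches: 1

1


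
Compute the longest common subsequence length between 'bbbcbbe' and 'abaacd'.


DP table for LCS of 'bbbcbbe' and 'abaacd':
       a  b  a  a  c  d
    0  0  0  0  0  0  0
  b 0  0  1  1  1  1  1
  b 0  0  1  1  1  1  1
  b 0  0  1  1  1  1  1
  c 0  0  1  1  1  2  2
  b 0  0  1  1  1  2  2
  b 0  0  1  1  1  2  2
  e 0  0  1  1  1  2  2
LCS: 'bc'
LCS length = 2

2


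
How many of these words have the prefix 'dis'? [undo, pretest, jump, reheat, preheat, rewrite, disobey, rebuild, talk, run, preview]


Checking each word for prefix 'dis':
  'undo' -> no (count: 0)
  'pretest' -> no (count: 0)
  'jump' -> no (count: 0)
  'reheat' -> no (count: 0)
  'preheat' -> no (count: 0)
  'rewrite' -> no (count: 0)
  'disobey' -> YES, starts with 'dis' (count: 1)
  'rebuild' -> no (count: 1)
  'talk' -> no (count: 1)
  'run' -> no (count: 1)
  'preview' -> no (count: 1)
Total with prefix 'dis': 1

1


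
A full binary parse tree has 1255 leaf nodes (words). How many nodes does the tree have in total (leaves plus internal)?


Leaf nodes (terminals): 1255
Internal nodes = n - 1 = 1255 - 1 = 1254
Total = leaves + internal = 1255 + 1254 = 2509

2509


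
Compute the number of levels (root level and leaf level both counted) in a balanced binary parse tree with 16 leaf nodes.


In a balanced binary tree with n leaves the deepest leaf is ceil(log2(n)) edges below the root,
so counting node levels inclusive of root and leaves gives ceil(log2(n)) + 1 levels.
log2(16) = 4.0000
ceil(4.0000) = 4
levels = 4 + 1 = 5

5


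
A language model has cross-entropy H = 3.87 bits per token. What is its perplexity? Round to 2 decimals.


Perplexity formula: PP = 2^H
H = 3.87
PP = 2^3.87
Decompose: 2^3.87 = 2^3 * 2^0.87
2^3 = 8, 2^0.87 ~ 1.8276629
PP ~ 8 * 1.8276629 = 14.6213032
Rounded to 2 decimals: 14.62

14.62


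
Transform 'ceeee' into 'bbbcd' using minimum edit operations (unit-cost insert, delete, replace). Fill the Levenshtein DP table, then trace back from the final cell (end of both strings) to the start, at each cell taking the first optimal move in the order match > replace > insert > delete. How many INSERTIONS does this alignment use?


Edit distance = 5. Backtracking from cell (5, 5) with preference match > replace > insert > delete,
then listing the resulting alignment 'ceeee' -> 'bbbcd' left to right:
  Step 1: replace c->b
  Step 2: replace e->b
  Step 3: replace e->b
  Step 4: replace e->c
  Step 5: replace e->d
Total insertions: 0

0


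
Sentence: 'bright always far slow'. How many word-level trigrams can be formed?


Word trigrams from [4] words:
  Trigram 1: (bright always far)
  Trigram 2: (always far slow)
Total word trigrams: 4 - 2 = 2

2


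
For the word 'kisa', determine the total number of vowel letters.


Scanning each character of 'kisa':
  Position 1: 'k' -> consonant (running count: 0)
  Position 2: 'i' -> vowel (running count: 1)
  Position 3: 's' -> consonant (running count: 1)
  Position 4: 'a' -> vowel (running count: 2)
Total vowels: 2

2
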